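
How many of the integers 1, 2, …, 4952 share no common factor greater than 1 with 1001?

3563

1001 = 7·11·13. Inclusion–exclusion on these primes:
4952 − ⌊4952/7⌋ − ⌊4952/11⌋ − ⌊4952/13⌋ + ⌊4952/77⌋ + ⌊4952/91⌋ + ⌊4952/143⌋ − ⌊4952/1001⌋ = 3563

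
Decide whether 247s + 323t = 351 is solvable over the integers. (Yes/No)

No

gcd(247, 323): 323 = 1·247 + 76; 247 = 3·76 + 19; 76 = 4·19 + 0 → 19
19 does not divide 351, so a solution does not exist.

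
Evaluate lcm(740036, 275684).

740036 = 2² · 11³ · 139; 275684 = 2² · 41³
max exponents: 2² · 11³ · 41³ · 139 = 51004021156

51004021156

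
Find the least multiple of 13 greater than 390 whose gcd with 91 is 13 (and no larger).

403

Multiples of 13 above 390: 13·31, 13·32, … . Need the cofactor coprime to 91/13 = 7.
Checking s = 31, 32, … the first with gcd(s, 7) = 1 is s = 31, giving 403.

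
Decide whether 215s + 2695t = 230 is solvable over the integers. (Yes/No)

Yes

gcd(215, 2695): 2695 = 12·215 + 115; 215 = 1·115 + 100; 115 = 1·100 + 15; 100 = 6·15 + 10; 15 = 1·10 + 5; 10 = 2·5 + 0 → 5
5 divides 230, so a solution exists.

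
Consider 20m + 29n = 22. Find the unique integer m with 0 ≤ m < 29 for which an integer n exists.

4

Reduce mod 29: 20m ≡ 22 (mod 29). With g = gcd(20, 29) = 1 dividing 22, divide through: 20m ≡ 22 (mod 29).
Since gcd(20, 29) = 1, m ≡ 22·(20)⁻¹ ≡ 4 (mod 29). Smallest non-negative: 4.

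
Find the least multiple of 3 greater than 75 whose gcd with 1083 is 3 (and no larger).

1083 = 3·361. Any m with gcd(m, 1083) = 3 is a multiple of 3, say 3s, with s coprime to 361.
Need s > 75/3, so s ≥ 26. First s ≥ 26 with gcd(s, 361) = 1 is s = 26. Thus m = 3·26 = 78.

78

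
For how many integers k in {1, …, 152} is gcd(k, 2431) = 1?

Prime factors of 2431: 11, 13, 17. Count integers ≤ 152 divisible by none of them.
By inclusion–exclusion: 152 − ⌊152/11⌋ − ⌊152/13⌋ − ⌊152/17⌋ + ⌊152/143⌋ + ⌊152/187⌋ + ⌊152/221⌋ − ⌊152/2431⌋ = 121.

121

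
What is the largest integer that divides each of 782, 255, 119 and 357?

17

gcd(782, 255): 782 = 3·255 + 17; 255 = 15·17 + 0 → 17
gcd(17, 119): 119 = 7·17 + 0 → 17
gcd(17, 357): 357 = 21·17 + 0 → 17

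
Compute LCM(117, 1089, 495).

117 = 3² · 13; 1089 = 3² · 11²; 495 = 3² · 5 · 11
lcm takes max exponent of each prime: 3² · 5 · 11² · 13 = 70785

70785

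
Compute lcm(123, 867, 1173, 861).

5723067

lcm(123, 867) = 123·867/gcd = 106641/3 = 35547
lcm(35547, 1173) = 35547·1173/gcd = 41696631/51 = 817581
lcm(817581, 861) = 817581·861/gcd = 703937241/123 = 5723067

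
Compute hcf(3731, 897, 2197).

3731 = 7 · 13 · 41; 897 = 3 · 13 · 23; 2197 = 13³
gcd takes min exponent of each prime: 13 = 13

13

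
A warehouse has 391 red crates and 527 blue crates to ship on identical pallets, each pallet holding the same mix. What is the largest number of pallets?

17

Euclid: 527 = 1·391 + 136; 391 = 2·136 + 119; 136 = 1·119 + 17; 119 = 7·17 + 0. Last nonzero remainder: 17.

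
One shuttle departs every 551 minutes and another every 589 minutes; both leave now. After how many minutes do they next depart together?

gcd first: 589 = 1·551 + 38; 551 = 14·38 + 19; 38 = 2·19 + 0 → gcd = 19
lcm = 551·589/gcd = 324539/19 = 17081

17081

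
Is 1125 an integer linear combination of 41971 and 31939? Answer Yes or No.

By Bézout, 41971s − 31939t = 1125 has integer solutions iff gcd(41971, 31939) | 1125.
Euclid: 41971 = 1·31939 + 10032; 31939 = 3·10032 + 1843; 10032 = 5·1843 + 817; 1843 = 2·817 + 209; 817 = 3·209 + 190; 209 = 1·190 + 19; 190 = 10·19 + 0. gcd = 19; 1125 mod 19 = 4. No.

No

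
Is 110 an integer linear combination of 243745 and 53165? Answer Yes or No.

By Bézout, 243745s − 53165t = 110 has integer solutions iff gcd(243745, 53165) | 110.
Euclid: 243745 = 4·53165 + 31085; 53165 = 1·31085 + 22080; 31085 = 1·22080 + 9005; 22080 = 2·9005 + 4070; 9005 = 2·4070 + 865; 4070 = 4·865 + 610; 865 = 1·610 + 255; 610 = 2·255 + 100; 255 = 2·100 + 55; 100 = 1·55 + 45; 55 = 1·45 + 10; 45 = 4·10 + 5; 10 = 2·5 + 0. gcd = 5; 110 mod 5 = 0. Yes.

Yes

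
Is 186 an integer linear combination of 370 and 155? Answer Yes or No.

No

gcd(370, 155): 370 = 2·155 + 60; 155 = 2·60 + 35; 60 = 1·35 + 25; 35 = 1·25 + 10; 25 = 2·10 + 5; 10 = 2·5 + 0 → 5
5 does not divide 186, so a solution does not exist.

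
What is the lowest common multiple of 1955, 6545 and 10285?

1655885

1955 = 5 · 17 · 23; 6545 = 5 · 7 · 11 · 17; 10285 = 5 · 11² · 17
lcm takes max exponent of each prime: 5 · 7 · 11² · 17 · 23 = 1655885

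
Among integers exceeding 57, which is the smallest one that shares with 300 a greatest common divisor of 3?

300 = 3·100. Any a with gcd(a, 300) = 3 is a multiple of 3, say 3s, with s coprime to 100.
Need s > 57/3, so s ≥ 20. First s ≥ 20 with gcd(s, 100) = 1 is s = 21. Thus a = 3·21 = 63.

63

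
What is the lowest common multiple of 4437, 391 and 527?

4437 = 3² · 17 · 29; 391 = 17 · 23; 527 = 17 · 31
lcm takes max exponent of each prime: 3² · 17 · 23 · 29 · 31 = 3163581

3163581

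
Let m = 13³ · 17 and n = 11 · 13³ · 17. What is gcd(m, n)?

37349

min exponent per shared prime: 13³ · 17 = 37349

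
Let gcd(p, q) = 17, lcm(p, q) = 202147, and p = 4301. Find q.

799

Using pq = gcd(p,q)·lcm(p,q) = 17·202147 = 3436499, we get q = 3436499/4301 = 799.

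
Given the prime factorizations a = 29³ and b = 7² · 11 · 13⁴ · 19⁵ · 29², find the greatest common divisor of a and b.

min exponent per shared prime: 29² = 841

841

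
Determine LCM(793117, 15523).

34104031

793117 = 13³ · 19²; 15523 = 19² · 43
max exponents: 13³ · 19² · 43 = 34104031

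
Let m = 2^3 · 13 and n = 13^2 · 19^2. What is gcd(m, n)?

13

min exponent per shared prime: 13 = 13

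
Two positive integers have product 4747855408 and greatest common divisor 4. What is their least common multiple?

1186963852

gcd·lcm = product, so lcm = 4747855408/4 = 1186963852.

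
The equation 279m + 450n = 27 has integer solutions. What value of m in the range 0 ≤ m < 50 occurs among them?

gcd(279, 450) = 9 (Euclid: 450 = 1·279 + 171; 279 = 1·171 + 108; 171 = 1·108 + 63; 108 = 1·63 + 45; 63 = 1·45 + 18; 45 = 2·18 + 9; 18 = 2·9 + 0), and 9 | 27.
Extended Euclid: 279·(21) + 450·(-13) = 9. Scale by 3: m₀ = 63.
General solution m = m₀ + 50t; reducing mod 50 gives m = 13 (and n = -8).

13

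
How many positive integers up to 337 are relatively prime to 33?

Prime factors of 33: 3, 11. Count integers ≤ 337 divisible by none of them.
By inclusion–exclusion: 337 − ⌊337/3⌋ − ⌊337/11⌋ + ⌊337/33⌋ = 205.

205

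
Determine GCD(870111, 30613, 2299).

121

870111 = 3² · 11² · 17 · 47; 30613 = 11³ · 23; 2299 = 11² · 19
gcd takes min exponent of each prime: 11² = 121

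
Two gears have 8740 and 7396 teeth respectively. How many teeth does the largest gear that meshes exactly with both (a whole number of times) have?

Euclid: 8740 = 1·7396 + 1344; 7396 = 5·1344 + 676; 1344 = 1·676 + 668; 676 = 1·668 + 8; 668 = 83·8 + 4; 8 = 2·4 + 0. Last nonzero remainder: 4.

4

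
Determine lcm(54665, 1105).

929305

54665 = 5 · 13 · 29²; 1105 = 5 · 13 · 17
max exponents: 5 · 13 · 17 · 29² = 929305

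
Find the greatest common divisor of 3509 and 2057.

121

Euclid: 3509 = 1·2057 + 1452; 2057 = 1·1452 + 605; 1452 = 2·605 + 242; 605 = 2·242 + 121; 242 = 2·121 + 0. Last nonzero remainder: 121.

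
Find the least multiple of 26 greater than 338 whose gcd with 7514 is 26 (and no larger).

364

Multiples of 26 above 338: 26·14, 26·15, … . Need the cofactor coprime to 7514/26 = 289.
Checking s = 14, 15, … the first with gcd(s, 289) = 1 is s = 14, giving 364.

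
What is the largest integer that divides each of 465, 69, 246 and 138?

3

gcd(465, 69): 465 = 6·69 + 51; 69 = 1·51 + 18; 51 = 2·18 + 15; 18 = 1·15 + 3; 15 = 5·3 + 0 → 3
gcd(3, 246): 246 = 82·3 + 0 → 3
gcd(3, 138): 138 = 46·3 + 0 → 3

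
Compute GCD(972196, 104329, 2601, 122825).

gcd(972196, 104329): 972196 = 9·104329 + 33235; 104329 = 3·33235 + 4624; 33235 = 7·4624 + 867; 4624 = 5·867 + 289; 867 = 3·289 + 0 → 289
gcd(289, 2601): 2601 = 9·289 + 0 → 289
gcd(289, 122825): 122825 = 425·289 + 0 → 289

289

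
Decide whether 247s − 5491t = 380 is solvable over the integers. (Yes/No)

Yes

gcd(247, 5491): 5491 = 22·247 + 57; 247 = 4·57 + 19; 57 = 3·19 + 0 → 19
19 divides 380, so a solution exists.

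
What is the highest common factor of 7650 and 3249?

7650 = 2 · 3² · 5² · 17
3249 = 3² · 19²
Common: 3² = 9

9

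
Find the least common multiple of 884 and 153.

7956

gcd first: 884 = 5·153 + 119; 153 = 1·119 + 34; 119 = 3·34 + 17; 34 = 2·17 + 0 → gcd = 17
lcm = 884·153/gcd = 135252/17 = 7956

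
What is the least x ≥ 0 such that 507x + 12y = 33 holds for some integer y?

3

gcd(507, 12) = 3 (Euclid: 507 = 42·12 + 3; 12 = 4·3 + 0), and 3 | 33.
Extended Euclid: 507·(1) + 12·(-42) = 3. Scale by 11: x₀ = 11.
General solution x = x₀ + 4t; reducing mod 4 gives x = 3 (and y = -124).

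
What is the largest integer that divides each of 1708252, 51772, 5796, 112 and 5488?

gcd(1708252, 51772): 1708252 = 32·51772 + 51548; 51772 = 1·51548 + 224; 51548 = 230·224 + 28; 224 = 8·28 + 0 → 28
gcd(28, 5796): 5796 = 207·28 + 0 → 28
gcd(28, 112): 112 = 4·28 + 0 → 28
gcd(28, 5488): 5488 = 196·28 + 0 → 28

28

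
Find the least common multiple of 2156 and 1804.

88396

2156 = 2² · 7² · 11; 1804 = 2² · 11 · 41
max exponents: 2² · 7² · 11 · 41 = 88396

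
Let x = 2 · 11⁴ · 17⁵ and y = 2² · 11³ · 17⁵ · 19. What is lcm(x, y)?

max exponent per prime: 2² · 11⁴ · 17⁵ · 19 = 1579897601612

1579897601612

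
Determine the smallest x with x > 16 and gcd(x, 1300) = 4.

gcd(x, 1300) = 4 forces 4 | x; write x = 4s. Then gcd(4s, 4·325) = 4·gcd(s, 325), so need gcd(s, 325) = 1.
4s > 16 gives s ≥ 5. The least s ≥ 5 coprime to 325 is 6, so x = 4·6 = 24.

24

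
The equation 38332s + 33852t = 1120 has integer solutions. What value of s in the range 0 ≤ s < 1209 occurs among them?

Euclid: 38332 = 1·33852 + 4480; 33852 = 7·4480 + 2492; 4480 = 1·2492 + 1988; 2492 = 1·1988 + 504; 1988 = 3·504 + 476; 504 = 1·476 + 28; 476 = 17·28 + 0 → gcd = 28; 1120 = 28·40.
Back-substitution yields 38332·(-68) + 33852·(77) = 28, so one solution is s = -68·40 = -2720, t = 77·40 = 3080.
Solutions in s differ by 33852/28 = 1209; the one in [0, 1209) is -2720 mod 1209 = 907.

907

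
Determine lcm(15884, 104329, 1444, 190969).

2428361804

15884 = 2² · 11 · 19²; 104329 = 17² · 19²; 1444 = 2² · 19²; 190969 = 19² · 23²
lcm takes max exponent of each prime: 2² · 11 · 17² · 19² · 23² = 2428361804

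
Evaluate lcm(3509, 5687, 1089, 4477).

54919359

lcm(3509, 5687) = 3509·5687/gcd = 19955683/121 = 164923
lcm(164923, 1089) = 164923·1089/gcd = 179601147/121 = 1484307
lcm(1484307, 4477) = 1484307·4477/gcd = 6645242439/121 = 54919359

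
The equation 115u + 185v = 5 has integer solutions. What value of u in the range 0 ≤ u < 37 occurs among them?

Euclid: 185 = 1·115 + 70; 115 = 1·70 + 45; 70 = 1·45 + 25; 45 = 1·25 + 20; 25 = 1·20 + 5; 20 = 4·5 + 0 → gcd = 5; 5 = 5·1.
Back-substitution yields 115·(-8) + 185·(5) = 5, so one solution is u = -8·1 = -8, v = 5·1 = 5.
Solutions in u differ by 185/5 = 37; the one in [0, 37) is -8 mod 37 = 29.

29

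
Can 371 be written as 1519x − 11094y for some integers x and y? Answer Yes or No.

gcd(1519, 11094): 11094 = 7·1519 + 461; 1519 = 3·461 + 136; 461 = 3·136 + 53; 136 = 2·53 + 30; 53 = 1·30 + 23; 30 = 1·23 + 7; 23 = 3·7 + 2; 7 = 3·2 + 1; 2 = 2·1 + 0 → 1
1 divides 371, so a solution exists.

Yes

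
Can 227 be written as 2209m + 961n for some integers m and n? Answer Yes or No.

Yes

gcd(2209, 961): 2209 = 2·961 + 287; 961 = 3·287 + 100; 287 = 2·100 + 87; 100 = 1·87 + 13; 87 = 6·13 + 9; 13 = 1·9 + 4; 9 = 2·4 + 1; 4 = 4·1 + 0 → 1
1 divides 227, so a solution exists.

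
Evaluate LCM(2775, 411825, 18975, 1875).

96377345625

2775 = 3 · 5² · 37; 411825 = 3 · 5² · 17² · 19; 18975 = 3 · 5² · 11 · 23; 1875 = 3 · 5⁴
lcm takes max exponent of each prime: 3 · 5⁴ · 11 · 17² · 19 · 23 · 37 = 96377345625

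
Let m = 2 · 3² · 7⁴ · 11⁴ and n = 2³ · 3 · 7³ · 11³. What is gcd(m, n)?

min exponent per shared prime: 2 · 3 · 7³ · 11³ = 2739198

2739198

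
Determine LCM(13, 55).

715

gcd first: 55 = 4·13 + 3; 13 = 4·3 + 1; 3 = 3·1 + 0 → gcd = 1
lcm = 13·55/gcd = 715/1 = 715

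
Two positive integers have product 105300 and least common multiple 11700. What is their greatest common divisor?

gcd·lcm = product, so gcd = 105300/11700 = 9.

9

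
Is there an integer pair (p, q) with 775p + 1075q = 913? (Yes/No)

No

gcd(775, 1075): 1075 = 1·775 + 300; 775 = 2·300 + 175; 300 = 1·175 + 125; 175 = 1·125 + 50; 125 = 2·50 + 25; 50 = 2·25 + 0 → 25
25 does not divide 913, so a solution does not exist.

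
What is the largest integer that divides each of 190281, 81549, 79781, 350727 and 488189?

221

190281 = 3 · 7 · 13 · 17 · 41; 81549 = 3² · 13 · 17 · 41; 79781 = 13 · 17 · 19²; 350727 = 3 · 13 · 17 · 23²; 488189 = 13 · 17 · 47²
gcd takes min exponent of each prime: 13 · 17 = 221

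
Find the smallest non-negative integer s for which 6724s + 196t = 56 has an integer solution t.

14

Euclid: 6724 = 34·196 + 60; 196 = 3·60 + 16; 60 = 3·16 + 12; 16 = 1·12 + 4; 12 = 3·4 + 0 → gcd = 4; 56 = 4·14.
Back-substitution yields 6724·(-13) + 196·(446) = 4, so one solution is s = -13·14 = -182, t = 446·14 = 6244.
Solutions in s differ by 196/4 = 49; the one in [0, 49) is -182 mod 49 = 14.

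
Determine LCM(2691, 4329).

2691 = 3² · 13 · 23; 4329 = 3² · 13 · 37
max exponents: 3² · 13 · 23 · 37 = 99567

99567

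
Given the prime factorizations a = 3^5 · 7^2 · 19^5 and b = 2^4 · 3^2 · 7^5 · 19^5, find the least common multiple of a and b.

161802214431984

max exponent per prime: 2^4 · 3^5 · 7^5 · 19^5 = 161802214431984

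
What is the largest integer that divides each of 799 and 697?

17

799 = 17 · 47
697 = 17 · 41
Common: 17 = 17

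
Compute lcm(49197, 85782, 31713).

479698005138

lcm(49197, 85782) = 49197·85782/gcd = 4220217054/3 = 1406739018
lcm(1406739018, 31713) = 1406739018·31713/gcd = 44611914477834/93 = 479698005138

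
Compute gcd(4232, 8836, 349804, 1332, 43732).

gcd(4232, 8836): 8836 = 2·4232 + 372; 4232 = 11·372 + 140; 372 = 2·140 + 92; 140 = 1·92 + 48; 92 = 1·48 + 44; 48 = 1·44 + 4; 44 = 11·4 + 0 → 4
gcd(4, 349804): 349804 = 87451·4 + 0 → 4
gcd(4, 1332): 1332 = 333·4 + 0 → 4
gcd(4, 43732): 43732 = 10933·4 + 0 → 4

4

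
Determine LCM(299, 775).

231725

299 = 13 · 23; 775 = 5² · 31
max exponents: 5² · 13 · 23 · 31 = 231725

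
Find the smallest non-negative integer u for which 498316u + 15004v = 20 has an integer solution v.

Euclid: 498316 = 33·15004 + 3184; 15004 = 4·3184 + 2268; 3184 = 1·2268 + 916; 2268 = 2·916 + 436; 916 = 2·436 + 44; 436 = 9·44 + 40; 44 = 1·40 + 4; 40 = 10·4 + 0 → gcd = 4; 20 = 4·5.
Back-substitution yields 498316·(344) + 15004·(-11425) = 4, so one solution is u = 344·5 = 1720, v = -11425·5 = -57125.
Solutions in u differ by 15004/4 = 3751; the one in [0, 3751) is 1720 mod 3751 = 1720.

1720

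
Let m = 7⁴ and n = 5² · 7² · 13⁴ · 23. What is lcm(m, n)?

39430602575

max exponent per prime: 5² · 7⁴ · 13⁴ · 23 = 39430602575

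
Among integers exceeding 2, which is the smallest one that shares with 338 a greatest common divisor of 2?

4

Multiples of 2 above 2: 2·2, 2·3, … . Need the cofactor coprime to 338/2 = 169.
Checking s = 2, 3, … the first with gcd(s, 169) = 1 is s = 2, giving 4.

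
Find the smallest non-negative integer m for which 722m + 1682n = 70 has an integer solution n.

692

gcd(722, 1682) = 2 (Euclid: 1682 = 2·722 + 238; 722 = 3·238 + 8; 238 = 29·8 + 6; 8 = 1·6 + 2; 6 = 3·2 + 0), and 2 | 70.
Extended Euclid: 722·(212) + 1682·(-91) = 2. Scale by 35: m₀ = 7420.
General solution m = m₀ + 841t; reducing mod 841 gives m = 692 (and n = -297).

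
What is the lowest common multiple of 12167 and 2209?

gcd first: 12167 = 5·2209 + 1122; 2209 = 1·1122 + 1087; 1122 = 1·1087 + 35; 1087 = 31·35 + 2; 35 = 17·2 + 1; 2 = 2·1 + 0 → gcd = 1
lcm = 12167·2209/gcd = 26876903/1 = 26876903

26876903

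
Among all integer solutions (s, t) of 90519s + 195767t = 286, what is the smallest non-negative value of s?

93

gcd(90519, 195767) = 143 (Euclid: 195767 = 2·90519 + 14729; 90519 = 6·14729 + 2145; 14729 = 6·2145 + 1859; 2145 = 1·1859 + 286; 1859 = 6·286 + 143; 286 = 2·143 + 0), and 143 | 286.
Extended Euclid: 90519·(-638) + 195767·(295) = 143. Scale by 2: s₀ = -1276.
General solution s = s₀ + 1369k; reducing mod 1369 gives s = 93 (and t = -43).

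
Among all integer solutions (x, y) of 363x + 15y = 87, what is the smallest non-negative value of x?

4

gcd(363, 15) = 3 (Euclid: 363 = 24·15 + 3; 15 = 5·3 + 0), and 3 | 87.
Extended Euclid: 363·(1) + 15·(-24) = 3. Scale by 29: x₀ = 29.
General solution x = x₀ + 5t; reducing mod 5 gives x = 4 (and y = -91).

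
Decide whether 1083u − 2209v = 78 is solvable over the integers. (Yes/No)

Yes

By Bézout, 1083u − 2209v = 78 has integer solutions iff gcd(1083, 2209) | 78.
Euclid: 2209 = 2·1083 + 43; 1083 = 25·43 + 8; 43 = 5·8 + 3; 8 = 2·3 + 2; 3 = 1·2 + 1; 2 = 2·1 + 0. gcd = 1; 78 mod 1 = 0. Yes.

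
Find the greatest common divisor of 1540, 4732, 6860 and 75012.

28

gcd(1540, 4732): 4732 = 3·1540 + 112; 1540 = 13·112 + 84; 112 = 1·84 + 28; 84 = 3·28 + 0 → 28
gcd(28, 6860): 6860 = 245·28 + 0 → 28
gcd(28, 75012): 75012 = 2679·28 + 0 → 28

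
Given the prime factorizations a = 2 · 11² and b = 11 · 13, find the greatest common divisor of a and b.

min exponent per shared prime: 11 = 11

11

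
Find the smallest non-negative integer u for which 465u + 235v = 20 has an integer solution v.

43

gcd(465, 235) = 5 (Euclid: 465 = 1·235 + 230; 235 = 1·230 + 5; 230 = 46·5 + 0), and 5 | 20.
Extended Euclid: 465·(-1) + 235·(2) = 5. Scale by 4: u₀ = -4.
General solution u = u₀ + 47t; reducing mod 47 gives u = 43 (and v = -85).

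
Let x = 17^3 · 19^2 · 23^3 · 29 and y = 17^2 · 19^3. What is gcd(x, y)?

min exponent per shared prime: 17^2 · 19^2 = 104329

104329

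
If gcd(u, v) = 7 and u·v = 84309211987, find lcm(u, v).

For any two positive integers, gcd × lcm equals their product. Hence lcm = 84309211987 / 7 = 12044173141.

12044173141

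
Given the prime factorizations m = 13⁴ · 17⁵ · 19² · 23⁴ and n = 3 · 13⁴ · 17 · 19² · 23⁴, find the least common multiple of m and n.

max exponent per prime: 3 · 13⁴ · 17⁵ · 19² · 23⁴ = 12290167924014287931

12290167924014287931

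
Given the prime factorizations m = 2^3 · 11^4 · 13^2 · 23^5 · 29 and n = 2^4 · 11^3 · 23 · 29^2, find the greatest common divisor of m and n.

min exponent per shared prime: 2^3 · 11^3 · 23 · 29 = 7102216

7102216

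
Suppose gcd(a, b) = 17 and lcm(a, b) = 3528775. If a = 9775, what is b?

a·b = gcd·lcm = 17·3528775 = 59989175, so b = 59989175/9775 = 6137.

6137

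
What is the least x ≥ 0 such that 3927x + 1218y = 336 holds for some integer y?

Reduce mod 1218: 3927x ≡ 336 (mod 1218). With g = gcd(3927, 1218) = 21 dividing 336, divide through: 187x ≡ 16 (mod 58).
Since gcd(187, 58) = 1, x ≡ 16·(187)⁻¹ ≡ 28 (mod 58). Smallest non-negative: 28.

28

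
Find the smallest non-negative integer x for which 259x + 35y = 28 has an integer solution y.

Euclid: 259 = 7·35 + 14; 35 = 2·14 + 7; 14 = 2·7 + 0 → gcd = 7; 28 = 7·4.
Back-substitution yields 259·(-2) + 35·(15) = 7, so one solution is x = -2·4 = -8, y = 15·4 = 60.
Solutions in x differ by 35/7 = 5; the one in [0, 5) is -8 mod 5 = 2.

2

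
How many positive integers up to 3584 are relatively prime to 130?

130 = 2·5·13. Inclusion–exclusion on these primes:
3584 − ⌊3584/2⌋ − ⌊3584/5⌋ − ⌊3584/13⌋ + ⌊3584/10⌋ + ⌊3584/26⌋ + ⌊3584/65⌋ − ⌊3584/130⌋ = 1324

1324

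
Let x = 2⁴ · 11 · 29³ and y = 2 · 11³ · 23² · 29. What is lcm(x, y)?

max exponent per prime: 2⁴ · 11³ · 23² · 29³ = 274756328176

274756328176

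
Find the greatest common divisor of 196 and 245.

49

Euclid: 245 = 1·196 + 49; 196 = 4·49 + 0. Last nonzero remainder: 49.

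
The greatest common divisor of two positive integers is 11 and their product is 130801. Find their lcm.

11891

gcd·lcm = product, so lcm = 130801/11 = 11891.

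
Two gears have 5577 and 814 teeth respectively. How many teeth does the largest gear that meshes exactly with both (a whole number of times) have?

11

5577 = 3 · 11 · 13²
814 = 2 · 11 · 37
Common: 11 = 11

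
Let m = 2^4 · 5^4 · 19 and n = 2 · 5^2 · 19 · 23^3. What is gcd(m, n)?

950

min exponent per shared prime: 2 · 5^2 · 19 = 950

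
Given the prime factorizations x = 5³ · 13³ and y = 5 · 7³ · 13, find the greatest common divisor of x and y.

65

min exponent per shared prime: 5 · 13 = 65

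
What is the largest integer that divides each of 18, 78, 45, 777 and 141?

3

18 = 2 · 3²; 78 = 2 · 3 · 13; 45 = 3² · 5; 777 = 3 · 7 · 37; 141 = 3 · 47
gcd takes min exponent of each prime: 3 = 3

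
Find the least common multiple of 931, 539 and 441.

931 = 7² · 19; 539 = 7² · 11; 441 = 3² · 7²
lcm takes max exponent of each prime: 3² · 7² · 11 · 19 = 92169

92169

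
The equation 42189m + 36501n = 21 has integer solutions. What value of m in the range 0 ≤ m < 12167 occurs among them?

gcd(42189, 36501) = 3 (Euclid: 42189 = 1·36501 + 5688; 36501 = 6·5688 + 2373; 5688 = 2·2373 + 942; 2373 = 2·942 + 489; 942 = 1·489 + 453; 489 = 1·453 + 36; 453 = 12·36 + 21; 36 = 1·21 + 15; 21 = 1·15 + 6; 15 = 2·6 + 3; 6 = 2·3 + 0), and 3 | 21.
Extended Euclid: 42189·(-5076) + 36501·(5867) = 3. Scale by 7: m₀ = -35532.
General solution m = m₀ + 12167t; reducing mod 12167 gives m = 969 (and n = -1120).

969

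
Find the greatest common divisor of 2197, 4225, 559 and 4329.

gcd(2197, 4225): 4225 = 1·2197 + 2028; 2197 = 1·2028 + 169; 2028 = 12·169 + 0 → 169
gcd(169, 559): 559 = 3·169 + 52; 169 = 3·52 + 13; 52 = 4·13 + 0 → 13
gcd(13, 4329): 4329 = 333·13 + 0 → 13

13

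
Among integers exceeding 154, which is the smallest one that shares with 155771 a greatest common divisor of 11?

gcd(m, 155771) = 11 forces 11 | m; write m = 11s. Then gcd(11s, 11·14161) = 11·gcd(s, 14161), so need gcd(s, 14161) = 1.
11s > 154 gives s ≥ 15. The least s ≥ 15 coprime to 14161 is 15, so m = 11·15 = 165.

165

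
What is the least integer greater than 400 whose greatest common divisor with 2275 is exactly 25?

Multiples of 25 above 400: 25·17, 25·18, … . Need the cofactor coprime to 2275/25 = 91.
Checking s = 17, 18, … the first with gcd(s, 91) = 1 is s = 17, giving 425.

425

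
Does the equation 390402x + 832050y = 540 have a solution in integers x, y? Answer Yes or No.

Yes

gcd(390402, 832050): 832050 = 2·390402 + 51246; 390402 = 7·51246 + 31680; 51246 = 1·31680 + 19566; 31680 = 1·19566 + 12114; 19566 = 1·12114 + 7452; 12114 = 1·7452 + 4662; 7452 = 1·4662 + 2790; 4662 = 1·2790 + 1872; 2790 = 1·1872 + 918; 1872 = 2·918 + 36; 918 = 25·36 + 18; 36 = 2·18 + 0 → 18
18 divides 540, so a solution exists.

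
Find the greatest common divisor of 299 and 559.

299 = 13 · 23
559 = 13 · 43
Common: 13 = 13

13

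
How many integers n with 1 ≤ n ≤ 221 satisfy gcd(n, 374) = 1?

374 = 2·11·17. Inclusion–exclusion on these primes:
221 − ⌊221/2⌋ − ⌊221/11⌋ − ⌊221/17⌋ + ⌊221/22⌋ + ⌊221/34⌋ + ⌊221/187⌋ − ⌊221/374⌋ = 95

95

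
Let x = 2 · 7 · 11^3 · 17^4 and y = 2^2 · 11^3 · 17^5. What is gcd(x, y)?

min exponent per shared prime: 2 · 11^3 · 17^4 = 222332902

222332902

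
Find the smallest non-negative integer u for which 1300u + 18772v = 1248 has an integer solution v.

gcd(1300, 18772) = 52 (Euclid: 18772 = 14·1300 + 572; 1300 = 2·572 + 156; 572 = 3·156 + 104; 156 = 1·104 + 52; 104 = 2·52 + 0), and 52 | 1248.
Extended Euclid: 1300·(130) + 18772·(-9) = 52. Scale by 24: u₀ = 3120.
General solution u = u₀ + 361t; reducing mod 361 gives u = 232 (and v = -16).

232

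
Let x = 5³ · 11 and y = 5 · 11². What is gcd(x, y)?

55

min exponent per shared prime: 5 · 11 = 55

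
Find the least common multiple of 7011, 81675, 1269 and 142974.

7011 = 3² · 19 · 41; 81675 = 3³ · 5² · 11²; 1269 = 3³ · 47; 142974 = 2 · 3² · 13² · 47
lcm takes max exponent of each prime: 2 · 3³ · 5² · 11² · 13² · 19 · 41 · 47 = 1010743969950

1010743969950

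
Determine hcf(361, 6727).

Euclid: 6727 = 18·361 + 229; 361 = 1·229 + 132; 229 = 1·132 + 97; 132 = 1·97 + 35; 97 = 2·35 + 27; 35 = 1·27 + 8; 27 = 3·8 + 3; 8 = 2·3 + 2; 3 = 1·2 + 1; 2 = 2·1 + 0. Last nonzero remainder: 1.

1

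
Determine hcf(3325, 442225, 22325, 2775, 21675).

gcd(3325, 442225): 442225 = 133·3325 + 0 → 3325
gcd(3325, 22325): 22325 = 6·3325 + 2375; 3325 = 1·2375 + 950; 2375 = 2·950 + 475; 950 = 2·475 + 0 → 475
gcd(475, 2775): 2775 = 5·475 + 400; 475 = 1·400 + 75; 400 = 5·75 + 25; 75 = 3·25 + 0 → 25
gcd(25, 21675): 21675 = 867·25 + 0 → 25

25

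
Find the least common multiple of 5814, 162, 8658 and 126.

176181642

5814 = 2 · 3² · 17 · 19; 162 = 2 · 3⁴; 8658 = 2 · 3² · 13 · 37; 126 = 2 · 3² · 7
lcm takes max exponent of each prime: 2 · 3⁴ · 7 · 13 · 17 · 19 · 37 = 176181642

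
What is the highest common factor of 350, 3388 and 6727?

7

350 = 2 · 5² · 7; 3388 = 2² · 7 · 11²; 6727 = 7 · 31²
gcd takes min exponent of each prime: 7 = 7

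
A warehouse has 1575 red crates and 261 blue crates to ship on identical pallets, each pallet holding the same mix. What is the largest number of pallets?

9

1575 = 3² · 5² · 7
261 = 3² · 29
Common: 3² = 9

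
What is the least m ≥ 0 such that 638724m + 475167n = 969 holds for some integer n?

5241

gcd(638724, 475167) = 51 (Euclid: 638724 = 1·475167 + 163557; 475167 = 2·163557 + 148053; 163557 = 1·148053 + 15504; 148053 = 9·15504 + 8517; 15504 = 1·8517 + 6987; 8517 = 1·6987 + 1530; 6987 = 4·1530 + 867; 1530 = 1·867 + 663; 867 = 1·663 + 204; 663 = 3·204 + 51; 204 = 4·51 + 0), and 51 | 969.
Extended Euclid: 638724·(-2176) + 475167·(2925) = 51. Scale by 19: m₀ = -41344.
General solution m = m₀ + 9317t; reducing mod 9317 gives m = 5241 (and n = -7045).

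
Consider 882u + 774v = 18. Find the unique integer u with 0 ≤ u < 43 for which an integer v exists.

36

Euclid: 882 = 1·774 + 108; 774 = 7·108 + 18; 108 = 6·18 + 0 → gcd = 18; 18 = 18·1.
Back-substitution yields 882·(-7) + 774·(8) = 18, so one solution is u = -7·1 = -7, v = 8·1 = 8.
Solutions in u differ by 774/18 = 43; the one in [0, 43) is -7 mod 43 = 36.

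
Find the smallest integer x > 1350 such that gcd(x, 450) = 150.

gcd(x, 450) = 150 forces 150 | x; write x = 150s. Then gcd(150s, 150·3) = 150·gcd(s, 3), so need gcd(s, 3) = 1.
150s > 1350 gives s ≥ 10. The least s ≥ 10 coprime to 3 is 10, so x = 150·10 = 1500.

1500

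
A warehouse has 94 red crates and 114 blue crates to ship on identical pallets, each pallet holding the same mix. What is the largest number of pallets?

94 = 2 · 47
114 = 2 · 3 · 19
Common: 2 = 2

2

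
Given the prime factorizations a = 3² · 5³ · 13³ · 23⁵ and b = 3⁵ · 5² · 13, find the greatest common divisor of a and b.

min exponent per shared prime: 3² · 5² · 13 = 2925

2925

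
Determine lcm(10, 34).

10 = 2 · 5; 34 = 2 · 17
max exponents: 2 · 5 · 17 = 170

170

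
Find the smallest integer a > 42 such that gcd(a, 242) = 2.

46

242 = 2·121. Any a with gcd(a, 242) = 2 is a multiple of 2, say 2s, with s coprime to 121.
Need s > 42/2, so s ≥ 22. First s ≥ 22 with gcd(s, 121) = 1 is s = 23. Thus a = 2·23 = 46.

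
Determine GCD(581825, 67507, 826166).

17

581825 = 5² · 17 · 37²; 67507 = 11 · 17 · 19²; 826166 = 2 · 11 · 17 · 47²
gcd takes min exponent of each prime: 17 = 17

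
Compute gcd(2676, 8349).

3

Euclid: 8349 = 3·2676 + 321; 2676 = 8·321 + 108; 321 = 2·108 + 105; 108 = 1·105 + 3; 105 = 35·3 + 0. Last nonzero remainder: 3.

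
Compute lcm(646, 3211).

109174

646 = 2 · 17 · 19; 3211 = 13² · 19
max exponents: 2 · 13² · 17 · 19 = 109174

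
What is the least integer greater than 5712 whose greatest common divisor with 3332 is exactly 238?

Multiples of 238 above 5712: 238·25, 238·26, … . Need the cofactor coprime to 3332/238 = 14.
Checking s = 25, 26, … the first with gcd(s, 14) = 1 is s = 25, giving 5950.

5950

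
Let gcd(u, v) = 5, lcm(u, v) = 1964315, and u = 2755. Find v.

3565

u·v = gcd·lcm = 5·1964315 = 9821575, so v = 9821575/2755 = 3565.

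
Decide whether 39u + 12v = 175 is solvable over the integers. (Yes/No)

By Bézout, 39u + 12v = 175 has integer solutions iff gcd(39, 12) | 175.
Euclid: 39 = 3·12 + 3; 12 = 4·3 + 0. gcd = 3; 175 mod 3 = 1. No.

No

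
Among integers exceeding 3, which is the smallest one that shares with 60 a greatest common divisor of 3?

9

Multiples of 3 above 3: 3·2, 3·3, … . Need the cofactor coprime to 60/3 = 20.
Checking s = 2, 3, … the first with gcd(s, 20) = 1 is s = 3, giving 9.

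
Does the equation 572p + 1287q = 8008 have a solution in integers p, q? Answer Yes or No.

Yes

By Bézout, 572p + 1287q = 8008 has integer solutions iff gcd(572, 1287) | 8008.
Euclid: 1287 = 2·572 + 143; 572 = 4·143 + 0. gcd = 143; 8008 mod 143 = 0. Yes.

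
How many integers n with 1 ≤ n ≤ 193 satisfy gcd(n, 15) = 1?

103

Prime factors of 15: 3, 5. Count integers ≤ 193 divisible by none of them.
By inclusion–exclusion: 193 − ⌊193/3⌋ − ⌊193/5⌋ + ⌊193/15⌋ = 103.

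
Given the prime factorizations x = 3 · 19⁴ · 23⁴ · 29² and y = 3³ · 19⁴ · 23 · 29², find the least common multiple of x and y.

max exponent per prime: 3³ · 19⁴ · 23⁴ · 29² = 828105192527427

828105192527427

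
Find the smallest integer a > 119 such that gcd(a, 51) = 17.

51 = 17·3. Any a with gcd(a, 51) = 17 is a multiple of 17, say 17s, with s coprime to 3.
Need s > 119/17, so s ≥ 8. First s ≥ 8 with gcd(s, 3) = 1 is s = 8. Thus a = 17·8 = 136.

136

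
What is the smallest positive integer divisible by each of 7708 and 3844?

7407388

gcd first: 7708 = 2·3844 + 20; 3844 = 192·20 + 4; 20 = 5·4 + 0 → gcd = 4
lcm = 7708·3844/gcd = 29629552/4 = 7407388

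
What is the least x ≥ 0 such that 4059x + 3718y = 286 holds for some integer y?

208

Euclid: 4059 = 1·3718 + 341; 3718 = 10·341 + 308; 341 = 1·308 + 33; 308 = 9·33 + 11; 33 = 3·11 + 0 → gcd = 11; 286 = 11·26.
Back-substitution yields 4059·(-109) + 3718·(119) = 11, so one solution is x = -109·26 = -2834, y = 119·26 = 3094.
Solutions in x differ by 3718/11 = 338; the one in [0, 338) is -2834 mod 338 = 208.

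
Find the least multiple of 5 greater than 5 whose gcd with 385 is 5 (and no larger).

10

gcd(m, 385) = 5 forces 5 | m; write m = 5s. Then gcd(5s, 5·77) = 5·gcd(s, 77), so need gcd(s, 77) = 1.
5s > 5 gives s ≥ 2. The least s ≥ 2 coprime to 77 is 2, so m = 5·2 = 10.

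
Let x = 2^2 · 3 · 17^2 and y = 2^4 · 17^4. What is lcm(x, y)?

4009008

max exponent per prime: 2^4 · 3 · 17^4 = 4009008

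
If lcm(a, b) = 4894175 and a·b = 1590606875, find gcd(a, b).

325

From gcd × lcm = ab: gcd = 1590606875 / 4894175 = 325.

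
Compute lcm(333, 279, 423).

333 = 3² · 37; 279 = 3² · 31; 423 = 3² · 47
lcm takes max exponent of each prime: 3² · 31 · 37 · 47 = 485181

485181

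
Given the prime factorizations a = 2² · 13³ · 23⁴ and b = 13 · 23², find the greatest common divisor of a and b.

min exponent per shared prime: 13 · 23² = 6877

6877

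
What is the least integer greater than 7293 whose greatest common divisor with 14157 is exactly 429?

14157 = 429·33. Any k with gcd(k, 14157) = 429 is a multiple of 429, say 429s, with s coprime to 33.
Need s > 7293/429, so s ≥ 18. First s ≥ 18 with gcd(s, 33) = 1 is s = 19. Thus k = 429·19 = 8151.

8151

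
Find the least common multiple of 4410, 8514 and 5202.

602833770

4410 = 2 · 3² · 5 · 7²; 8514 = 2 · 3² · 11 · 43; 5202 = 2 · 3² · 17²
lcm takes max exponent of each prime: 2 · 3² · 5 · 7² · 11 · 17² · 43 = 602833770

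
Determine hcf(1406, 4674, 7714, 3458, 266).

gcd(1406, 4674): 4674 = 3·1406 + 456; 1406 = 3·456 + 38; 456 = 12·38 + 0 → 38
gcd(38, 7714): 7714 = 203·38 + 0 → 38
gcd(38, 3458): 3458 = 91·38 + 0 → 38
gcd(38, 266): 266 = 7·38 + 0 → 38

38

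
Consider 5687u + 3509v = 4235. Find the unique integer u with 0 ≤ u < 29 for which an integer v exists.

10

Reduce mod 3509: 5687u ≡ 4235 (mod 3509). With g = gcd(5687, 3509) = 121 dividing 4235, divide through: 47u ≡ 35 (mod 29).
Since gcd(47, 29) = 1, u ≡ 35·(47)⁻¹ ≡ 10 (mod 29). Smallest non-negative: 10.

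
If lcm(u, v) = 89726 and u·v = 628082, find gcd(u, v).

From gcd × lcm = uv: gcd = 628082 / 89726 = 7.

7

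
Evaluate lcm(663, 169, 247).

lcm(663, 169) = 663·169/gcd = 112047/13 = 8619
lcm(8619, 247) = 8619·247/gcd = 2128893/13 = 163761

163761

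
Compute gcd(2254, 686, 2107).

2254 = 2 · 7² · 23; 686 = 2 · 7³; 2107 = 7² · 43
gcd takes min exponent of each prime: 7² = 49

49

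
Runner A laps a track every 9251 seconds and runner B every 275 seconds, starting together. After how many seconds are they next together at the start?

gcd first: 9251 = 33·275 + 176; 275 = 1·176 + 99; 176 = 1·99 + 77; 99 = 1·77 + 22; 77 = 3·22 + 11; 22 = 2·11 + 0 → gcd = 11
lcm = 9251·275/gcd = 2544025/11 = 231275

231275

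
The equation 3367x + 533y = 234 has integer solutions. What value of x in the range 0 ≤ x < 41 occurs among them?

Euclid: 3367 = 6·533 + 169; 533 = 3·169 + 26; 169 = 6·26 + 13; 26 = 2·13 + 0 → gcd = 13; 234 = 13·18.
Back-substitution yields 3367·(19) + 533·(-120) = 13, so one solution is x = 19·18 = 342, y = -120·18 = -2160.
Solutions in x differ by 533/13 = 41; the one in [0, 41) is 342 mod 41 = 14.

14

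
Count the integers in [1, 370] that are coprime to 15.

197

Prime factors of 15: 3, 5. Count integers ≤ 370 divisible by none of them.
By inclusion–exclusion: 370 − ⌊370/3⌋ − ⌊370/5⌋ + ⌊370/15⌋ = 197.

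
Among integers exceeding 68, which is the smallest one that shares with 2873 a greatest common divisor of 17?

85

2873 = 17·169. Any m with gcd(m, 2873) = 17 is a multiple of 17, say 17s, with s coprime to 169.
Need s > 68/17, so s ≥ 5. First s ≥ 5 with gcd(s, 169) = 1 is s = 5. Thus m = 17·5 = 85.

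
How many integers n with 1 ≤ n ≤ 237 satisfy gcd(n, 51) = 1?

149

Prime factors of 51: 3, 17. Count integers ≤ 237 divisible by none of them.
By inclusion–exclusion: 237 − ⌊237/3⌋ − ⌊237/17⌋ + ⌊237/51⌋ = 149.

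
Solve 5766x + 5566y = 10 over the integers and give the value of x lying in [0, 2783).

1809

Reduce mod 5566: 5766x ≡ 10 (mod 5566). With g = gcd(5766, 5566) = 2 dividing 10, divide through: 2883x ≡ 5 (mod 2783).
Since gcd(2883, 2783) = 1, x ≡ 5·(2883)⁻¹ ≡ 1809 (mod 2783). Smallest non-negative: 1809.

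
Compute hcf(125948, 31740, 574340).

125948 = 2² · 23 · 37²; 31740 = 2² · 3 · 5 · 23²; 574340 = 2² · 5 · 13 · 47²
gcd takes min exponent of each prime: 2² = 4

4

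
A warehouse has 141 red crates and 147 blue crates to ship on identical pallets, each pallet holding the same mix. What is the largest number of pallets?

3

Euclid: 147 = 1·141 + 6; 141 = 23·6 + 3; 6 = 2·3 + 0. Last nonzero remainder: 3.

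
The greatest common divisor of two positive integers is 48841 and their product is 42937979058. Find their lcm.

Since gcd(p,q)·lcm(p,q) = pq, lcm = 42937979058/48841 = 879138.

879138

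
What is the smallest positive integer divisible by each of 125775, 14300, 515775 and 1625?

14637694500

lcm(125775, 14300) = 125775·14300/gcd = 1798582500/325 = 5534100
lcm(5534100, 515775) = 5534100·515775/gcd = 2854350427500/975 = 2927538900
lcm(2927538900, 1625) = 2927538900·1625/gcd = 4757250712500/325 = 14637694500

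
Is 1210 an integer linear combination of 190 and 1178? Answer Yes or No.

gcd(190, 1178): 1178 = 6·190 + 38; 190 = 5·38 + 0 → 38
38 does not divide 1210, so a solution does not exist.

No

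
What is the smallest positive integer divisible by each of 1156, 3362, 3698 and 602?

25151303548

1156 = 2² · 17²; 3362 = 2 · 41²; 3698 = 2 · 43²; 602 = 2 · 7 · 43
lcm takes max exponent of each prime: 2² · 7 · 17² · 41² · 43² = 25151303548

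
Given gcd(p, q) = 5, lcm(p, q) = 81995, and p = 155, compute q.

Using pq = gcd(p,q)·lcm(p,q) = 5·81995 = 409975, we get q = 409975/155 = 2645.

2645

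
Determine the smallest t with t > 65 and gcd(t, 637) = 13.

gcd(t, 637) = 13 forces 13 | t; write t = 13s. Then gcd(13s, 13·49) = 13·gcd(s, 49), so need gcd(s, 49) = 1.
13s > 65 gives s ≥ 6. The least s ≥ 6 coprime to 49 is 6, so t = 13·6 = 78.

78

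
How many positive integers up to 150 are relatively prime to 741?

87

741 = 3·13·19. Inclusion–exclusion on these primes:
150 − ⌊150/3⌋ − ⌊150/13⌋ − ⌊150/19⌋ + ⌊150/39⌋ + ⌊150/57⌋ + ⌊150/247⌋ − ⌊150/741⌋ = 87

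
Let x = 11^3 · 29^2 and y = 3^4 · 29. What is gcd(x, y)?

29

min exponent per shared prime: 29 = 29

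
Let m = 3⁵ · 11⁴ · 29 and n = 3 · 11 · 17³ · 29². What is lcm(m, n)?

max exponent per prime: 3⁵ · 11⁴ · 17³ · 29² = 14700082569579

14700082569579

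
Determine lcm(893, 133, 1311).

893 = 19 · 47; 133 = 7 · 19; 1311 = 3 · 19 · 23
lcm takes max exponent of each prime: 3 · 7 · 19 · 23 · 47 = 431319

431319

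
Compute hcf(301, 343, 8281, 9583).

gcd(301, 343): 343 = 1·301 + 42; 301 = 7·42 + 7; 42 = 6·7 + 0 → 7
gcd(7, 8281): 8281 = 1183·7 + 0 → 7
gcd(7, 9583): 9583 = 1369·7 + 0 → 7

7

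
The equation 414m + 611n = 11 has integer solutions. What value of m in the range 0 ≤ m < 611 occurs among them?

521

Euclid: 611 = 1·414 + 197; 414 = 2·197 + 20; 197 = 9·20 + 17; 20 = 1·17 + 3; 17 = 5·3 + 2; 3 = 1·2 + 1; 2 = 2·1 + 0 → gcd = 1; 11 = 1·11.
Back-substitution yields 414·(214) + 611·(-145) = 1, so one solution is m = 214·11 = 2354, n = -145·11 = -1595.
Solutions in m differ by 611/1 = 611; the one in [0, 611) is 2354 mod 611 = 521.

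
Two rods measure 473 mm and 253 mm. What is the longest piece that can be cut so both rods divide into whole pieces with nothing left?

Euclid: 473 = 1·253 + 220; 253 = 1·220 + 33; 220 = 6·33 + 22; 33 = 1·22 + 11; 22 = 2·11 + 0. Last nonzero remainder: 11.

11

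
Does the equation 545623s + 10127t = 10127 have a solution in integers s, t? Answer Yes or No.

By Bézout, 545623s + 10127t = 10127 has integer solutions iff gcd(545623, 10127) | 10127.
Euclid: 545623 = 53·10127 + 8892; 10127 = 1·8892 + 1235; 8892 = 7·1235 + 247; 1235 = 5·247 + 0. gcd = 247; 10127 mod 247 = 0. Yes.

Yes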